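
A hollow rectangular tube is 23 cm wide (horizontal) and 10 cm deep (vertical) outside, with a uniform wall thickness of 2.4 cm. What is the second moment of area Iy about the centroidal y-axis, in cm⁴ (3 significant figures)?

Split into non-overlapping primitives; take the origin at the lower-left of the bounding box.
Outer rectangle: 23 × 10, A = 230 cm², x = 11.5 cm, Ī = 10 139 cm⁴.
Inner void (subtracted): 18.2 × 5.2, A = 94.64 cm², x = 11.5 cm, Ī = 2612.4 cm⁴.
By symmetry the centroid is at mid-width, x̄ = 11.5 cm.
All pieces are centred on the centroidal y-axis, so I = ΣĪ (holes subtracted) = 7526.8 cm⁴.

Iy ≈ 7530 cm⁴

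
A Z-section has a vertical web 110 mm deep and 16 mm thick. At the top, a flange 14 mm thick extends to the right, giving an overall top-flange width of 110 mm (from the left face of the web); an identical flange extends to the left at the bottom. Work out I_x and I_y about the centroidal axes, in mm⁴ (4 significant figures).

Decompose the section into non-overlapping parts with the origin at the bottom-left of its bounding rectangle.
Web: 16 × 110, A = 1 760 mm², y = 55 mm, Ī = 1 774 667 mm⁴.
Top flange (beyond web): 94 × 14, A = 1 316 mm², y = 103 mm, Ī = 21494.7 mm⁴.
Bottom flange (beyond web): 94 × 14, A = 1 316 mm², y = 7 mm, Ī = 21494.7 mm⁴.
Centroid: ȳ = ΣA·y / ΣA = 55 mm.
Transfer each piece to the centroidal x-axis using Ī + A·d² with d = y − 55:
  web: d = 0 mm → contributes +1 774 667 mm⁴
  top flange (beyond web): d = 48 mm → contributes +3 053 559 mm⁴
  bottom flange (beyond web): d = -48 mm → contributes +3 053 559 mm⁴
Total I = 7 881 784 mm⁴.
For the y-axis: x̄ = 102 mm.
Repeating about the centroidal y-axis gives I_y = 9 937 376 mm⁴.

I_x ≈ 7.882 × 10⁶ mm⁴, I_y ≈ 9.937 × 10⁶ mm⁴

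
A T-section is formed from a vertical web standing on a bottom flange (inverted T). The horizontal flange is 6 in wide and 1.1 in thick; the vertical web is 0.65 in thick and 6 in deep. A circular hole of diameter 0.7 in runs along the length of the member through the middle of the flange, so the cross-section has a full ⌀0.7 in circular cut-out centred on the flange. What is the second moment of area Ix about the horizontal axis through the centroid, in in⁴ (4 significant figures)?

Ix ≈ 42.55 in⁴

Split into non-overlapping primitives; take the origin at the lower-left of the bounding box.
Flange: 6 × 1.1, A = 6.6 in², y = 0.55 in, Ī = 0.6655 in⁴.
Web: 0.65 × 6, A = 3.9 in², y = 4.1 in, Ī = 11.7 in⁴.
Hole (subtracted): ⌀0.7, A = 0.384845 in², y = 0.55 in, Ī = 0.0117859 in⁴.
Centroid: ȳ = ΣA·y / ΣA = 1.91874 in.
Transfer each piece to the horizontal axis through the centroid using Ī + A·d² with d = y − 1.91874:
  flange: d = -1.36874 in → contributes +13.0302 in⁴
  web: d = 2.18126 in → contributes +30.2558 in⁴
  hole: d = -1.36874 in → contributes −0.732772 in⁴
Total I = 42.5533 in⁴.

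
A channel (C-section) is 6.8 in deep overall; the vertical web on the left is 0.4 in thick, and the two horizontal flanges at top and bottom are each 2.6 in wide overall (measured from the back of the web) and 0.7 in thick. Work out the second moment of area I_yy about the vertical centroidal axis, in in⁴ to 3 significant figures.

Treat the section as a set of non-overlapping primitives; coordinates are from the bounding-box lower-left.
Web: 0.4 × 6.8, A = 2.72 in², x = 0.2 in, Ī = 0.036267 in⁴.
Top flange (beyond web): 2.2 × 0.7, A = 1.54 in², x = 1.5 in, Ī = 0.62113 in⁴.
Bottom flange (beyond web): 2.2 × 0.7, A = 1.54 in², x = 1.5 in, Ī = 0.62113 in⁴.
Centroid: x̄ = ΣA·x / ΣA = 0.89034 in.
Transfer each piece to the vertical centroidal axis using Ī + A·d² with d = x − 0.89034:
  web: d = -0.69034 in → contributes +1.3326 in⁴
  top flange (beyond web): d = 0.60966 in → contributes +1.1935 in⁴
  bottom flange (beyond web): d = 0.60966 in → contributes +1.1935 in⁴
Total I = 3.7196 in⁴.

I_yy ≈ 3.72 in⁴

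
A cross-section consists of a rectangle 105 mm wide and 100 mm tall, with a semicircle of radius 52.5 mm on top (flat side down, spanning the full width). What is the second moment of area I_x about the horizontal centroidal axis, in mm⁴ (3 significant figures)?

I_x ≈ 2.56 × 10⁷ mm⁴

Treat the section as a set of non-overlapping primitives; coordinates are from the bounding-box lower-left.
Rectangular body: 105 × 100, A = 10 500 mm², y = 50 mm, Ī = 8 750 000 mm⁴.
Semicircular cap: semicircle r = 52.5, A = 4329.5 mm², y = 122.28 mm, Ī = 833 814 mm⁴.
Centroid: ȳ = ΣA·y / ΣA = 71.103 mm.
Transfer each piece to the horizontal centroidal axis using Ī + A·d² with d = y − 71.103:
  rectangular body: d = -21.103 mm → contributes +13 425 945 mm⁴
  semicircular cap: d = 51.179 mm → contributes +12 174 002 mm⁴
Total I = 25 599 948 mm⁴.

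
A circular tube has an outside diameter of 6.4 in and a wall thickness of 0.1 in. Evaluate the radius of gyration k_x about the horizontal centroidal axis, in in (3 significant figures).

k_x ≈ 2.23 in

Decompose the section into non-overlapping parts with the origin at the bottom-left of its bounding rectangle.
Outer circle: ⌀6.4, A = 32.17 in², y = 3.2 in, Ī = 82.355 in⁴.
Bore (subtracted): ⌀6.2, A = 30.191 in², y = 3.2 in, Ī = 72.533 in⁴.
By symmetry the centroid is at mid-height, ȳ = 3.2 in.
All pieces are centred on the horizontal centroidal axis, so I = ΣĪ (holes subtracted) = 9.8218 in⁴.
Radius of gyration: k = √(I/A) = √(9.8218 / 1.9792) = 2.2277 in.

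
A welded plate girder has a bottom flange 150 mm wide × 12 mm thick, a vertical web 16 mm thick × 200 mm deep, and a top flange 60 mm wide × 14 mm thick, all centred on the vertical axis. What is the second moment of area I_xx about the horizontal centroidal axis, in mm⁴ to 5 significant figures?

I_xx ≈ 3.8800 × 10⁷ mm⁴

Decompose the section into non-overlapping parts with the origin at the bottom-left of its bounding rectangle.
Bottom plate: 150 × 12, A = 1 800 mm², y = 6 mm, Ī = 21 600 mm⁴.
Web plate: 16 × 200, A = 3 200 mm², y = 112 mm, Ī = 10 666 667 mm⁴.
Top plate: 60 × 14, A = 840 mm², y = 219 mm, Ī = 13 720 mm⁴.
Centroid: ȳ = ΣA·y / ΣA = 94.71918 mm.
Transfer each piece to the horizontal centroidal axis using Ī + A·d² with d = y − 94.71918:
  bottom plate: d = -88.71918 mm → contributes +14 189 567 mm⁴
  web plate: d = 17.28082 mm → contributes +11 622 272 mm⁴
  top plate: d = 124.2808 mm → contributes +12 988 127 mm⁴
Total I = 38 799 966 mm⁴.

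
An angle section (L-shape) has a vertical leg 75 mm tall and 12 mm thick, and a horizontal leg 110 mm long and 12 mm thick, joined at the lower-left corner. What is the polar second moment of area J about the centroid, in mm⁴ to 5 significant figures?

J ≈ 3.4361 × 10⁶ mm⁴

Break the section into simple shapes (no overlaps), measuring from the bottom-left corner of the bounding box.
Vertical leg: 12 × 75, A = 900 mm², y = 37.5 mm, Ī = 421 875 mm⁴.
Horizontal leg (remainder): 98 × 12, A = 1 176 mm², y = 6 mm, Ī = 14 112 mm⁴.
Centroid: ȳ = ΣA·y / ΣA = 19.65607 mm.
Transfer each piece to the centroidal x-axis using Ī + A·d² with d = y − 19.65607:
  vertical leg: d = 17.84393 mm → contributes +708440.3 mm⁴
  horizontal leg (remainder): d = -13.65607 mm → contributes +233422.2 mm⁴
Total I = 941862.4 mm⁴.
For the y-axis: x̄ = 37.15607 mm.
Repeating about the centroidal y-axis gives I_y = 2 494 217 mm⁴.
Polar second moment: J = I_x + I_y = 3 436 080 mm⁴.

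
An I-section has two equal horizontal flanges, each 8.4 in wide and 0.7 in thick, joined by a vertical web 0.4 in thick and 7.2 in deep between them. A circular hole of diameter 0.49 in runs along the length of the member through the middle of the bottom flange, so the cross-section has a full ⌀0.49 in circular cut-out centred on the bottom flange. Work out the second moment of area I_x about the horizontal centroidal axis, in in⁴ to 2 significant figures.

I_x ≈ 190 in⁴

Treat the section as a set of non-overlapping primitives; coordinates are from the bounding-box lower-left.
Bottom flange: 8.4 × 0.7, A = 5.88 in², y = 0.35 in, Ī = 0.2401 in⁴.
Web: 0.4 × 7.2, A = 2.88 in², y = 4.3 in, Ī = 12.44 in⁴.
Top flange: 8.4 × 0.7, A = 5.88 in², y = 8.25 in, Ī = 0.2401 in⁴.
Hole (subtracted): ⌀0.49, A = 0.1886 in², y = 0.35 in, Ī = 0.00283 in⁴.
Centroid: ȳ = ΣA·y / ΣA = 4.352 in.
Transfer each piece to the horizontal centroidal axis using Ī + A·d² with d = y − 4.352:
  bottom flange: d = -4.002 in → contributes +94.39 in⁴
  web: d = -0.05154 in → contributes +12.45 in⁴
  top flange: d = 3.898 in → contributes +89.6 in⁴
  hole: d = -4.002 in → contributes −3.022 in⁴
Total I = 193.4 in⁴.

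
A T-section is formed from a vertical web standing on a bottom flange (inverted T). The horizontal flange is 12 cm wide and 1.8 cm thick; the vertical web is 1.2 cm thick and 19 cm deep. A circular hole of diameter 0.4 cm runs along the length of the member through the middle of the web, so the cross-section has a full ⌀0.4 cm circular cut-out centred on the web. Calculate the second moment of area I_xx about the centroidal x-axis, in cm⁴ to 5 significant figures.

I_xx ≈ 1888.2 cm⁴

Decompose the section into non-overlapping parts with the origin at the bottom-left of its bounding rectangle.
Flange: 12 × 1.8, A = 21.6 cm², y = 0.9 cm, Ī = 5.832 cm⁴.
Web: 1.2 × 19, A = 22.8 cm², y = 11.3 cm, Ī = 685.9 cm⁴.
Hole (subtracted): ⌀0.4, A = 0.1256637 cm², y = 11.3 cm, Ī = 0.001256637 cm⁴.
Centroid: ȳ = ΣA·y / ΣA = 6.22618 cm.
Transfer each piece to the centroidal x-axis using Ī + A·d² with d = y − 6.22618:
  flange: d = -5.32618 cm → contributes +618.585 cm⁴
  web: d = 5.07382 cm → contributes +1272.855 cm⁴
  hole: d = 5.07382 cm → contributes −3.236299 cm⁴
Total I = 1888.204 cm⁴.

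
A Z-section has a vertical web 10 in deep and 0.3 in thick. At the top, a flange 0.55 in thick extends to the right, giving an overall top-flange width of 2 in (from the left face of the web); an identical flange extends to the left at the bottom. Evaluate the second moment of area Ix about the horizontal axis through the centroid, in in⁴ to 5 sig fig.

Ix ≈ 66.796 in⁴

Decompose the section into non-overlapping parts with the origin at the bottom-left of its bounding rectangle.
Web: 0.3 × 10, A = 3 in², y = 5 in, Ī = 25 in⁴.
Top flange (beyond web): 1.7 × 0.55, A = 0.935 in², y = 9.725 in, Ī = 0.02356979 in⁴.
Bottom flange (beyond web): 1.7 × 0.55, A = 0.935 in², y = 0.275 in, Ī = 0.02356979 in⁴.
Centroid: ȳ = ΣA·y / ΣA = 5 in.
Transfer each piece to the horizontal axis through the centroid using Ī + A·d² with d = y − 5:
  web: d = 0 in → contributes +25 in⁴
  top flange (beyond web): d = 4.725 in → contributes +20.89803 in⁴
  bottom flange (beyond web): d = -4.725 in → contributes +20.89803 in⁴
Total I = 66.79606 in⁴.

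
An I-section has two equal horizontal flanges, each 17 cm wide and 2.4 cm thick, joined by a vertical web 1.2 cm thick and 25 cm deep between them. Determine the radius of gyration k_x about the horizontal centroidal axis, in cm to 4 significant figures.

Treat the section as a set of non-overlapping primitives; coordinates are from the bounding-box lower-left.
Bottom flange: 17 × 2.4, A = 40.8 cm², y = 1.2 cm, Ī = 19.584 cm⁴.
Web: 1.2 × 25, A = 30 cm², y = 14.9 cm, Ī = 1562.5 cm⁴.
Top flange: 17 × 2.4, A = 40.8 cm², y = 28.6 cm, Ī = 19.584 cm⁴.
By symmetry the centroid is at mid-height, ȳ = 14.9 cm.
Transfer each piece to the horizontal centroidal axis using Ī + A·d² with d = y − 14.9:
  bottom flange: d = -13.7 cm → contributes +7677.34 cm⁴
  web: d = 0 cm → contributes +1562.5 cm⁴
  top flange: d = 13.7 cm → contributes +7677.34 cm⁴
Total I = 16917.2 cm⁴.
Radius of gyration: k = √(I/A) = √(16917.2 / 111.6) = 12.3121 cm.

k_x ≈ 12.31 cm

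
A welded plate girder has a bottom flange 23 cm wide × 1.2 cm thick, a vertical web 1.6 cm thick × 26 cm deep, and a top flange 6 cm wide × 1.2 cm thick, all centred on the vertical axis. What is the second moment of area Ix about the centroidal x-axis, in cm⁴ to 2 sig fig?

Treat the section as a set of non-overlapping primitives; coordinates are from the bounding-box lower-left.
Bottom plate: 23 × 1.2, A = 27.6 cm², y = 0.6 cm, Ī = 3.312 cm⁴.
Web plate: 1.6 × 26, A = 41.6 cm², y = 14.2 cm, Ī = 2 343 cm⁴.
Top plate: 6 × 1.2, A = 7.2 cm², y = 27.8 cm, Ī = 0.864 cm⁴.
Centroid: ȳ = ΣA·y / ΣA = 10.57 cm.
Transfer each piece to the centroidal x-axis using Ī + A·d² with d = y − 10.57:
  bottom plate: d = -9.969 cm → contributes +2 746 cm⁴
  web plate: d = 3.631 cm → contributes +2 892 cm⁴
  top plate: d = 17.23 cm → contributes +2 139 cm⁴
Total I = 7 777 cm⁴.

Ix ≈ 7800 cm⁴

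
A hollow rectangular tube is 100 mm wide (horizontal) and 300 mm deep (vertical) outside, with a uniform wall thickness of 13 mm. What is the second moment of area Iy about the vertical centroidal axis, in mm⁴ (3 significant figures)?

Iy ≈ 1.57 × 10⁷ mm⁴

Split into non-overlapping primitives; take the origin at the lower-left of the bounding box.
Outer rectangle: 100 × 300, A = 30 000 mm², x = 50 mm, Ī = 25 000 000 mm⁴.
Inner void (subtracted): 74 × 274, A = 20 276 mm², x = 50 mm, Ī = 9 252 615 mm⁴.
By symmetry the centroid is at mid-width, x̄ = 50 mm.
All pieces are centred on the vertical centroidal axis, so I = ΣĪ (holes subtracted) = 15 747 385 mm⁴.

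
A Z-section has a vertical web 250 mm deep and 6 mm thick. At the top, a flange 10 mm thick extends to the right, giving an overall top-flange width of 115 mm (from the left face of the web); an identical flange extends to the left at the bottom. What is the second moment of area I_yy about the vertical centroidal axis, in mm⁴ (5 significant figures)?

Split into non-overlapping primitives; take the origin at the lower-left of the bounding box.
Web: 6 × 250, A = 1 500 mm², x = 112 mm, Ī = 4 500 mm⁴.
Top flange (beyond web): 109 × 10, A = 1 090 mm², x = 169.5 mm, Ī = 1 079 191 mm⁴.
Bottom flange (beyond web): 109 × 10, A = 1 090 mm², x = 54.5 mm, Ī = 1 079 191 mm⁴.
Centroid: x̄ = ΣA·x / ΣA = 112 mm.
Transfer each piece to the vertical centroidal axis using Ī + A·d² with d = x − 112:
  web: d = 0 mm → contributes +4 500 mm⁴
  top flange (beyond web): d = 57.5 mm → contributes +4 683 003 mm⁴
  bottom flange (beyond web): d = -57.5 mm → contributes +4 683 003 mm⁴
Total I = 9 370 507 mm⁴.

I_yy ≈ 9.3705 × 10⁶ mm⁴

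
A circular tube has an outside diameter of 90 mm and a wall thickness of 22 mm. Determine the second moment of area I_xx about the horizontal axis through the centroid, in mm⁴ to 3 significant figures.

Decompose the section into non-overlapping parts with the origin at the bottom-left of its bounding rectangle.
Outer circle: ⌀90, A = 6361.7 mm², y = 45 mm, Ī = 3 220 623 mm⁴.
Bore (subtracted): ⌀46, A = 1661.9 mm², y = 45 mm, Ī = 219 787 mm⁴.
By symmetry the centroid is at mid-height, ȳ = 45 mm.
All pieces are centred on the horizontal axis through the centroid, so I = ΣĪ (holes subtracted) = 3 000 837 mm⁴.

I_xx ≈ 3.00 × 10⁶ mm⁴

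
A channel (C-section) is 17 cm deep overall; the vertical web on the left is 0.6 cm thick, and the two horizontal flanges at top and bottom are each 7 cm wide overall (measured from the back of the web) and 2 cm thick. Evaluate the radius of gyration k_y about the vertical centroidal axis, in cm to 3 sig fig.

Treat the section as a set of non-overlapping primitives; coordinates are from the bounding-box lower-left.
Web: 0.6 × 17, A = 10.2 cm², x = 0.3 cm, Ī = 0.306 cm⁴.
Top flange (beyond web): 6.4 × 2, A = 12.8 cm², x = 3.8 cm, Ī = 43.691 cm⁴.
Bottom flange (beyond web): 6.4 × 2, A = 12.8 cm², x = 3.8 cm, Ī = 43.691 cm⁴.
Centroid: x̄ = ΣA·x / ΣA = 2.8028 cm.
Transfer each piece to the vertical centroidal axis using Ī + A·d² with d = x − 2.8028:
  web: d = -2.5028 cm → contributes +64.199 cm⁴
  top flange (beyond web): d = 0.99721 cm → contributes +56.419 cm⁴
  bottom flange (beyond web): d = 0.99721 cm → contributes +56.419 cm⁴
Total I = 177.04 cm⁴.
Radius of gyration: k = √(I/A) = √(177.04 / 35.8) = 2.2238 cm.

k_y ≈ 2.22 cm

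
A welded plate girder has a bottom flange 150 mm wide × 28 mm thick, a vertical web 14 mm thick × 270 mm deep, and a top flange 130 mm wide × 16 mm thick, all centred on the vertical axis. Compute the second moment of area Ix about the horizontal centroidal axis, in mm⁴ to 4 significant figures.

Treat the section as a set of non-overlapping primitives; coordinates are from the bounding-box lower-left.
Bottom plate: 150 × 28, A = 4 200 mm², y = 14 mm, Ī = 274 400 mm⁴.
Web plate: 14 × 270, A = 3 780 mm², y = 163 mm, Ī = 22 963 500 mm⁴.
Top plate: 130 × 16, A = 2 080 mm², y = 306 mm, Ī = 44373.3 mm⁴.
Centroid: ȳ = ΣA·y / ΣA = 130.36 mm.
Transfer each piece to the horizontal centroidal axis using Ī + A·d² with d = y − 130.36:
  bottom plate: d = -116.36 mm → contributes +57 140 773 mm⁴
  web plate: d = 32.6402 mm → contributes +26 990 636 mm⁴
  top plate: d = 175.64 mm → contributes +64 211 262 mm⁴
Total I = 148 342 671 mm⁴.

Ix ≈ 1.483 × 10⁸ mm⁴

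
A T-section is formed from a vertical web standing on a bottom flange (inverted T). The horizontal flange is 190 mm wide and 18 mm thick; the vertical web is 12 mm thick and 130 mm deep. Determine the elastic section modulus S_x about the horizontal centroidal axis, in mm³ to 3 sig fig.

Split into non-overlapping primitives; take the origin at the lower-left of the bounding box.
Flange: 190 × 18, A = 3 420 mm², y = 9 mm, Ī = 92 340 mm⁴.
Web: 12 × 130, A = 1 560 mm², y = 83 mm, Ī = 2 197 000 mm⁴.
Centroid: ȳ = ΣA·y / ΣA = 32.181 mm.
Transfer each piece to the horizontal centroidal axis using Ī + A·d² with d = y − 32.181:
  flange: d = -23.181 mm → contributes +1 930 063 mm⁴
  web: d = 50.819 mm → contributes +6 225 854 mm⁴
Total I = 8 155 917 mm⁴.
Extreme fibre distance c = 115.82 mm; S = I/c = 70 419 mm³.

S_x ≈ 7.04 × 10⁴ mm³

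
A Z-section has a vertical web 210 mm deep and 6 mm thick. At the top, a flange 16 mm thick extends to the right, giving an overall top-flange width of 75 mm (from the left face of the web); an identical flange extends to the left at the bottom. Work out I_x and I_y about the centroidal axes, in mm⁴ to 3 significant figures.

Split into non-overlapping primitives; take the origin at the lower-left of the bounding box.
Web: 6 × 210, A = 1 260 mm², y = 105 mm, Ī = 4 630 500 mm⁴.
Top flange (beyond web): 69 × 16, A = 1 104 mm², y = 202 mm, Ī = 23 552 mm⁴.
Bottom flange (beyond web): 69 × 16, A = 1 104 mm², y = 8 mm, Ī = 23 552 mm⁴.
Centroid: ȳ = ΣA·y / ΣA = 105 mm.
Transfer each piece to the centroidal x-axis using Ī + A·d² with d = y − 105:
  web: d = 0 mm → contributes +4 630 500 mm⁴
  top flange (beyond web): d = 97 mm → contributes +10 411 088 mm⁴
  bottom flange (beyond web): d = -97 mm → contributes +10 411 088 mm⁴
Total I = 25 452 676 mm⁴.
For the y-axis: x̄ = 72 mm.
Repeating about the centroidal y-axis gives I_y = 3 984 804 mm⁴.

I_x ≈ 2.55 × 10⁷ mm⁴, I_y ≈ 3.98 × 10⁶ mm⁴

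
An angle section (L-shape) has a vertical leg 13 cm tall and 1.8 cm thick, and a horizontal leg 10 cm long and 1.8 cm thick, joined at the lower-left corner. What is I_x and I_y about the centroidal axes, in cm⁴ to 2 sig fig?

I_x ≈ 620 cm⁴, I_y ≈ 320 cm⁴

Decompose the section into non-overlapping parts with the origin at the bottom-left of its bounding rectangle.
Vertical leg: 1.8 × 13, A = 23.4 cm², y = 6.5 cm, Ī = 329.6 cm⁴.
Horizontal leg (remainder): 8.2 × 1.8, A = 14.76 cm², y = 0.9 cm, Ī = 3.985 cm⁴.
Centroid: ȳ = ΣA·y / ΣA = 4.334 cm.
Transfer each piece to the centroidal x-axis using Ī + A·d² with d = y − 4.334:
  vertical leg: d = 2.166 cm → contributes +439.3 cm⁴
  horizontal leg (remainder): d = -3.434 cm → contributes +178 cm⁴
Total I = 617.4 cm⁴.
For the y-axis: x̄ = 2.834 cm.
Repeating about the centroidal y-axis gives I_y = 315.3 cm⁴.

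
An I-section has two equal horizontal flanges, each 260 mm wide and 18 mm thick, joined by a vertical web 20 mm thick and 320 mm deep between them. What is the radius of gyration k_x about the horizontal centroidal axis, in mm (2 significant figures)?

Break the section into simple shapes (no overlaps), measuring from the bottom-left corner of the bounding box.
Bottom flange: 260 × 18, A = 4 680 mm², y = 9 mm, Ī = 126 360 mm⁴.
Web: 20 × 320, A = 6 400 mm², y = 178 mm, Ī = 54 613 333 mm⁴.
Top flange: 260 × 18, A = 4 680 mm², y = 347 mm, Ī = 126 360 mm⁴.
By symmetry the centroid is at mid-height, ȳ = 178 mm.
Transfer each piece to the horizontal centroidal axis using Ī + A·d² with d = y − 178:
  bottom flange: d = -169 mm → contributes +133 791 840 mm⁴
  web: d = 0 mm → contributes +54 613 333 mm⁴
  top flange: d = 169 mm → contributes +133 791 840 mm⁴
Total I = 322 197 013 mm⁴.
Radius of gyration: k = √(I/A) = √(322 197 013 / 15 760) = 143 mm.

k_x ≈ 140 mm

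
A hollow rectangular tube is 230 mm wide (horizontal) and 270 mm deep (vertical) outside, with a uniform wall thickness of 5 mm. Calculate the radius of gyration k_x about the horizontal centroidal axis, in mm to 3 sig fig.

Break the section into simple shapes (no overlaps), measuring from the bottom-left corner of the bounding box.
Outer rectangle: 230 × 270, A = 62 100 mm², y = 135 mm, Ī = 377 257 500 mm⁴.
Inner void (subtracted): 220 × 260, A = 57 200 mm², y = 135 mm, Ī = 322 226 667 mm⁴.
By symmetry the centroid is at mid-height, ȳ = 135 mm.
All pieces are centred on the horizontal centroidal axis, so I = ΣĪ (holes subtracted) = 55 030 833 mm⁴.
Radius of gyration: k = √(I/A) = √(55 030 833 / 4 900) = 105.98 mm.

k_x ≈ 106 mm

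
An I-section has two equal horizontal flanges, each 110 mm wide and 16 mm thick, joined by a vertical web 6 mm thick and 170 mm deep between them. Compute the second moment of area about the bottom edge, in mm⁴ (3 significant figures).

I_base ≈ 7.93 × 10⁷ mm⁴

Decompose the section into non-overlapping parts with the origin at the bottom-left of its bounding rectangle.
Bottom flange: 110 × 16, A = 1 760 mm², y = 8 mm, Ī = 37 547 mm⁴.
Web: 6 × 170, A = 1 020 mm², y = 101 mm, Ī = 2 456 500 mm⁴.
Top flange: 110 × 16, A = 1 760 mm², y = 194 mm, Ī = 37 547 mm⁴.
Transfer each piece to the bottom edge using Ī + A·d² with d = y − 0:
  bottom flange: d = 8 mm → contributes +150 187 mm⁴
  web: d = 101 mm → contributes +12 861 520 mm⁴
  top flange: d = 194 mm → contributes +66 276 907 mm⁴
Total I = 79 288 613 mm⁴.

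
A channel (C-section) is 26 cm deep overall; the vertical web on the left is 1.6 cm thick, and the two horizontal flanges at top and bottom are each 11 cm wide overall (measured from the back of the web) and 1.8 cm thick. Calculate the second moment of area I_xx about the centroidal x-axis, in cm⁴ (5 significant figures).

Treat the section as a set of non-overlapping primitives; coordinates are from the bounding-box lower-left.
Web: 1.6 × 26, A = 41.6 cm², y = 13 cm, Ī = 2343.467 cm⁴.
Top flange (beyond web): 9.4 × 1.8, A = 16.92 cm², y = 25.1 cm, Ī = 4.5684 cm⁴.
Bottom flange (beyond web): 9.4 × 1.8, A = 16.92 cm², y = 0.9 cm, Ī = 4.5684 cm⁴.
By symmetry the centroid is at mid-height, ȳ = 13 cm.
Transfer each piece to the centroidal x-axis using Ī + A·d² with d = y − 13:
  web: d = 0 cm → contributes +2343.467 cm⁴
  top flange (beyond web): d = 12.1 cm → contributes +2481.826 cm⁴
  bottom flange (beyond web): d = -12.1 cm → contributes +2481.826 cm⁴
Total I = 7307.118 cm⁴.

I_xx ≈ 7307.1 cm⁴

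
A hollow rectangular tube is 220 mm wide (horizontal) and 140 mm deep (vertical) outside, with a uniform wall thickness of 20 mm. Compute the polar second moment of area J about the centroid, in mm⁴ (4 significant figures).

J ≈ 1.109 × 10⁸ mm⁴

Decompose the section into non-overlapping parts with the origin at the bottom-left of its bounding rectangle.
Outer rectangle: 220 × 140, A = 30 800 mm², y = 70 mm, Ī = 50 306 667 mm⁴.
Inner void (subtracted): 180 × 100, A = 18 000 mm², y = 70 mm, Ī = 15 000 000 mm⁴.
By symmetry the centroid is at mid-height, ȳ = 70 mm.
All pieces are centred on the centroidal x-axis, so I = ΣĪ (holes subtracted) = 35 306 667 mm⁴.
Repeating about the centroidal y-axis gives I_y = 75 626 667 mm⁴.
Polar second moment: J = I_x + I_y = 110 933 333 mm⁴.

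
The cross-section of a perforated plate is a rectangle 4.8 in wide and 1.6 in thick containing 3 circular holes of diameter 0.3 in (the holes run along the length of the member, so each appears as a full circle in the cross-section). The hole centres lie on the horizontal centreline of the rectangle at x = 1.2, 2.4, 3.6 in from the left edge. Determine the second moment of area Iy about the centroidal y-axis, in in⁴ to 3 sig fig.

Iy ≈ 14.5 in⁴

Treat the section as a set of non-overlapping primitives; coordinates are from the bounding-box lower-left.
Plate: 4.8 × 1.6, A = 7.68 in², x = 2.4 in, Ī = 14.746 in⁴.
Hole 1 (subtracted): ⌀0.3, A = 0.070686 in², x = 1.2 in, Ī = 0.00039761 in⁴.
Hole 2 (subtracted): ⌀0.3, A = 0.070686 in², x = 2.4 in, Ī = 0.00039761 in⁴.
Hole 3 (subtracted): ⌀0.3, A = 0.070686 in², x = 3.6 in, Ī = 0.00039761 in⁴.
By symmetry the centroid is at mid-width, x̄ = 2.4 in.
Transfer each piece to the centroidal y-axis using Ī + A·d² with d = x − 2.4:
  plate: d = 0 in → contributes +14.746 in⁴
  hole 1: d = -1.2 in → contributes −0.10219 in⁴
  hole 2: d = 0 in → contributes −0.00039761 in⁴
  hole 3: d = 1.2 in → contributes −0.10219 in⁴
Total I = 14.541 in⁴.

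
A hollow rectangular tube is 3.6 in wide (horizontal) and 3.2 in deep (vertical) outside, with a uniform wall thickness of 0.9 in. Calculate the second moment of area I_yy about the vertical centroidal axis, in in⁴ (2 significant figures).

I_yy ≈ 12 in⁴

Split into non-overlapping primitives; take the origin at the lower-left of the bounding box.
Outer rectangle: 3.6 × 3.2, A = 11.52 in², x = 1.8 in, Ī = 12.44 in⁴.
Inner void (subtracted): 1.8 × 1.4, A = 2.52 in², x = 1.8 in, Ī = 0.6804 in⁴.
By symmetry the centroid is at mid-width, x̄ = 1.8 in.
All pieces are centred on the vertical centroidal axis, so I = ΣĪ (holes subtracted) = 11.76 in⁴.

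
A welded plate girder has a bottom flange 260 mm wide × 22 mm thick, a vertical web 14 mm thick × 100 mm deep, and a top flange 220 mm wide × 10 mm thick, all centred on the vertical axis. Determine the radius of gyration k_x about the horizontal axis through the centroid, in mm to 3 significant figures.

k_x ≈ 50.5 mm

Decompose the section into non-overlapping parts with the origin at the bottom-left of its bounding rectangle.
Bottom plate: 260 × 22, A = 5 720 mm², y = 11 mm, Ī = 230 707 mm⁴.
Web plate: 14 × 100, A = 1 400 mm², y = 72 mm, Ī = 1 166 667 mm⁴.
Top plate: 220 × 10, A = 2 200 mm², y = 127 mm, Ī = 18 333 mm⁴.
Centroid: ȳ = ΣA·y / ΣA = 47.545 mm.
Transfer each piece to the horizontal axis through the centroid using Ī + A·d² with d = y − 47.545:
  bottom plate: d = -36.545 mm → contributes +7 870 005 mm⁴
  web plate: d = 24.455 mm → contributes +2 003 928 mm⁴
  top plate: d = 79.455 mm → contributes +13 907 124 mm⁴
Total I = 23 781 058 mm⁴.
Radius of gyration: k = √(I/A) = √(23 781 058 / 9 320) = 50.514 mm.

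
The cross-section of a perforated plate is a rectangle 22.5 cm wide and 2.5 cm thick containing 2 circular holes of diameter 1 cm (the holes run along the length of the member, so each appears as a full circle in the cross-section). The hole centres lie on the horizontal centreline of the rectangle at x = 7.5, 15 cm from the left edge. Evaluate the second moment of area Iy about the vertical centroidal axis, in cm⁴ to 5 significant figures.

Iy ≈ 2350.9 cm⁴

Treat the section as a set of non-overlapping primitives; coordinates are from the bounding-box lower-left.
Plate: 22.5 × 2.5, A = 56.25 cm², x = 11.25 cm, Ī = 2373.047 cm⁴.
Hole 1 (subtracted): ⌀1, A = 0.7853982 cm², x = 7.5 cm, Ī = 0.04908739 cm⁴.
Hole 2 (subtracted): ⌀1, A = 0.7853982 cm², x = 15 cm, Ī = 0.04908739 cm⁴.
By symmetry the centroid is at mid-width, x̄ = 11.25 cm.
Transfer each piece to the vertical centroidal axis using Ī + A·d² with d = x − 11.25:
  plate: d = 0 cm → contributes +2373.047 cm⁴
  hole 1: d = -3.75 cm → contributes −11.09375 cm⁴
  hole 2: d = 3.75 cm → contributes −11.09375 cm⁴
Total I = 2350.859 cm⁴.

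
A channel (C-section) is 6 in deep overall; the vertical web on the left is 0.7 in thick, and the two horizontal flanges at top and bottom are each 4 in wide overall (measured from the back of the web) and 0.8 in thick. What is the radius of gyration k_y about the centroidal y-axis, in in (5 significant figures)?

k_y ≈ 1.2290 in

Decompose the section into non-overlapping parts with the origin at the bottom-left of its bounding rectangle.
Web: 0.7 × 6, A = 4.2 in², x = 0.35 in, Ī = 0.1715 in⁴.
Top flange (beyond web): 3.3 × 0.8, A = 2.64 in², x = 2.35 in, Ī = 2.3958 in⁴.
Bottom flange (beyond web): 3.3 × 0.8, A = 2.64 in², x = 2.35 in, Ī = 2.3958 in⁴.
Centroid: x̄ = ΣA·x / ΣA = 1.463924 in.
Transfer each piece to the centroidal y-axis using Ī + A·d² with d = x − 1.463924:
  web: d = -1.113924 in → contributes +5.382973 in⁴
  top flange (beyond web): d = 0.8860759 in → contributes +4.468545 in⁴
  bottom flange (beyond web): d = 0.8860759 in → contributes +4.468545 in⁴
Total I = 14.32006 in⁴.
Radius of gyration: k = √(I/A) = √(14.32006 / 9.48) = 1.229046 in.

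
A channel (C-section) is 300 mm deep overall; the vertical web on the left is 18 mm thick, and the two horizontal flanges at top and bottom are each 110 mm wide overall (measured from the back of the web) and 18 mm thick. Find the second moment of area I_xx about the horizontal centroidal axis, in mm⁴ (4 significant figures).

I_xx ≈ 1.064 × 10⁸ mm⁴

Split into non-overlapping primitives; take the origin at the lower-left of the bounding box.
Web: 18 × 300, A = 5 400 mm², y = 150 mm, Ī = 40 500 000 mm⁴.
Top flange (beyond web): 92 × 18, A = 1 656 mm², y = 291 mm, Ī = 44 712 mm⁴.
Bottom flange (beyond web): 92 × 18, A = 1 656 mm², y = 9 mm, Ī = 44 712 mm⁴.
By symmetry the centroid is at mid-height, ȳ = 150 mm.
Transfer each piece to the horizontal centroidal axis using Ī + A·d² with d = y − 150:
  web: d = 0 mm → contributes +40 500 000 mm⁴
  top flange (beyond web): d = 141 mm → contributes +32 967 648 mm⁴
  bottom flange (beyond web): d = -141 mm → contributes +32 967 648 mm⁴
Total I = 106 435 296 mm⁴.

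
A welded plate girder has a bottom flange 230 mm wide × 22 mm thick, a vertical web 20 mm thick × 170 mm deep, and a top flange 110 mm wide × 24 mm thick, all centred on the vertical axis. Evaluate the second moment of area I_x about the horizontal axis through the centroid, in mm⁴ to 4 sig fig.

I_x ≈ 7.524 × 10⁷ mm⁴

Break the section into simple shapes (no overlaps), measuring from the bottom-left corner of the bounding box.
Bottom plate: 230 × 22, A = 5 060 mm², y = 11 mm, Ī = 204 087 mm⁴.
Web plate: 20 × 170, A = 3 400 mm², y = 107 mm, Ī = 8 188 333 mm⁴.
Top plate: 110 × 24, A = 2 640 mm², y = 204 mm, Ī = 126 720 mm⁴.
Centroid: ȳ = ΣA·y / ΣA = 86.3081 mm.
Transfer each piece to the horizontal axis through the centroid using Ī + A·d² with d = y − 86.3081:
  bottom plate: d = -75.3081 mm → contributes +28 900 921 mm⁴
  web plate: d = 20.6919 mm → contributes +9 644 058 mm⁴
  top plate: d = 117.692 mm → contributes +36 694 367 mm⁴
Total I = 75 239 346 mm⁴.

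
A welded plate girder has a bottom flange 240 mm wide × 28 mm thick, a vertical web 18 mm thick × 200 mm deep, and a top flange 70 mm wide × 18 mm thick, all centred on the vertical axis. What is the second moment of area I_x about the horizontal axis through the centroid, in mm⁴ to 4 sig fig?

Split into non-overlapping primitives; take the origin at the lower-left of the bounding box.
Bottom plate: 240 × 28, A = 6 720 mm², y = 14 mm, Ī = 439 040 mm⁴.
Web plate: 18 × 200, A = 3 600 mm², y = 128 mm, Ī = 12 000 000 mm⁴.
Top plate: 70 × 18, A = 1 260 mm², y = 237 mm, Ī = 34 020 mm⁴.
Centroid: ȳ = ΣA·y / ΣA = 73.7047 mm.
Transfer each piece to the horizontal axis through the centroid using Ī + A·d² with d = y − 73.7047:
  bottom plate: d = -59.7047 mm → contributes +24 393 467 mm⁴
  web plate: d = 54.2953 mm → contributes +22 612 741 mm⁴
  top plate: d = 163.295 mm → contributes +33 632 382 mm⁴
Total I = 80 638 590 mm⁴.

I_x ≈ 8.064 × 10⁷ mm⁴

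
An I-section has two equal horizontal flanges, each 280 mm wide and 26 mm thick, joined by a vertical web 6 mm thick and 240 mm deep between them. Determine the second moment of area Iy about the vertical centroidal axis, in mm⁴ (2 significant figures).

Split into non-overlapping primitives; take the origin at the lower-left of the bounding box.
Bottom flange: 280 × 26, A = 7 280 mm², x = 140 mm, Ī = 47 562 667 mm⁴.
Web: 6 × 240, A = 1 440 mm², x = 140 mm, Ī = 4 320 mm⁴.
Top flange: 280 × 26, A = 7 280 mm², x = 140 mm, Ī = 47 562 667 mm⁴.
By symmetry the centroid is at mid-width, x̄ = 140 mm.
All pieces are centred on the vertical centroidal axis, so I = ΣĪ = 95 129 653 mm⁴.

Iy ≈ 9.5 × 10⁷ mm⁴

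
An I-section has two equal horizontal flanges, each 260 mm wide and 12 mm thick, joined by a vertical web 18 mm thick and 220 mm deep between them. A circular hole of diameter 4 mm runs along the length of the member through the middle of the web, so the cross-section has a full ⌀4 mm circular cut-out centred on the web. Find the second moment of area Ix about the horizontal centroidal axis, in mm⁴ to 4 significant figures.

Split into non-overlapping primitives; take the origin at the lower-left of the bounding box.
Bottom flange: 260 × 12, A = 3 120 mm², y = 6 mm, Ī = 37 440 mm⁴.
Web: 18 × 220, A = 3 960 mm², y = 122 mm, Ī = 15 972 000 mm⁴.
Top flange: 260 × 12, A = 3 120 mm², y = 238 mm, Ī = 37 440 mm⁴.
Hole (subtracted): ⌀4, A = 12.5664 mm², y = 122 mm, Ī = 12.5664 mm⁴.
By symmetry the centroid is at mid-height, ȳ = 122 mm.
Transfer each piece to the horizontal centroidal axis using Ī + A·d² with d = y − 122:
  bottom flange: d = -116 mm → contributes +42 020 160 mm⁴
  web: d = 0 mm → contributes +15 972 000 mm⁴
  top flange: d = 116 mm → contributes +42 020 160 mm⁴
  hole: d = 0 mm → contributes −12.5664 mm⁴
Total I = 100 012 307 mm⁴.

Ix ≈ 1.000 × 10⁸ mm⁴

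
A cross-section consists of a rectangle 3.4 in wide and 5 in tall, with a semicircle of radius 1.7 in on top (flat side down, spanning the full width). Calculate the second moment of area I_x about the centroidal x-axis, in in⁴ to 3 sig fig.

I_x ≈ 73.5 in⁴

Decompose the section into non-overlapping parts with the origin at the bottom-left of its bounding rectangle.
Rectangular body: 3.4 × 5, A = 17 in², y = 2.5 in, Ī = 35.417 in⁴.
Semicircular cap: semicircle r = 1.7, A = 4.5396 in², y = 5.7215 in, Ī = 0.9167 in⁴.
Centroid: ȳ = ΣA·y / ΣA = 3.179 in.
Transfer each piece to the centroidal x-axis using Ī + A·d² with d = y − 3.179:
  rectangular body: d = -0.67895 in → contributes +43.253 in⁴
  semicircular cap: d = 2.5426 in → contributes +30.263 in⁴
Total I = 73.516 in⁴.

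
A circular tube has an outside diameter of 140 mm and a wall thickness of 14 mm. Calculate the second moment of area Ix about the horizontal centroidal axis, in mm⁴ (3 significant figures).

Break the section into simple shapes (no overlaps), measuring from the bottom-left corner of the bounding box.
Outer circle: ⌀140, A = 15 394 mm², y = 70 mm, Ī = 18 857 410 mm⁴.
Bore (subtracted): ⌀112, A = 9 852 mm², y = 70 mm, Ī = 7 723 995 mm⁴.
By symmetry the centroid is at mid-height, ȳ = 70 mm.
All pieces are centred on the horizontal centroidal axis, so I = ΣĪ (holes subtracted) = 11 133 415 mm⁴.

Ix ≈ 1.11 × 10⁷ mm⁴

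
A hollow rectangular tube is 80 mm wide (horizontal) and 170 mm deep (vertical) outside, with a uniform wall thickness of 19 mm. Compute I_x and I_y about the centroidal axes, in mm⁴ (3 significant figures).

Treat the section as a set of non-overlapping primitives; coordinates are from the bounding-box lower-left.
Outer rectangle: 80 × 170, A = 13 600 mm², y = 85 mm, Ī = 32 753 333 mm⁴.
Inner void (subtracted): 42 × 132, A = 5 544 mm², y = 85 mm, Ī = 8 049 888 mm⁴.
By symmetry the centroid is at mid-height, ȳ = 85 mm.
All pieces are centred on the centroidal x-axis, so I = ΣĪ (holes subtracted) = 24 703 445 mm⁴.
Repeating about the centroidal y-axis gives I_y = 6 438 365 mm⁴.

I_x ≈ 2.47 × 10⁷ mm⁴, I_y ≈ 6.44 × 10⁶ mm⁴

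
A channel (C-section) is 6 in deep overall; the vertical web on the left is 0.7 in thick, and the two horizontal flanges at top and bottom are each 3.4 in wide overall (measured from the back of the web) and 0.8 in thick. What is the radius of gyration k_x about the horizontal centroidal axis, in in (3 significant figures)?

Treat the section as a set of non-overlapping primitives; coordinates are from the bounding-box lower-left.
Web: 0.7 × 6, A = 4.2 in², y = 3 in, Ī = 12.6 in⁴.
Top flange (beyond web): 2.7 × 0.8, A = 2.16 in², y = 5.6 in, Ī = 0.1152 in⁴.
Bottom flange (beyond web): 2.7 × 0.8, A = 2.16 in², y = 0.4 in, Ī = 0.1152 in⁴.
By symmetry the centroid is at mid-height, ȳ = 3 in.
Transfer each piece to the horizontal centroidal axis using Ī + A·d² with d = y − 3:
  web: d = 0 in → contributes +12.6 in⁴
  top flange (beyond web): d = 2.6 in → contributes +14.717 in⁴
  bottom flange (beyond web): d = -2.6 in → contributes +14.717 in⁴
Total I = 42.034 in⁴.
Radius of gyration: k = √(I/A) = √(42.034 / 8.52) = 2.2212 in.

k_x ≈ 2.22 in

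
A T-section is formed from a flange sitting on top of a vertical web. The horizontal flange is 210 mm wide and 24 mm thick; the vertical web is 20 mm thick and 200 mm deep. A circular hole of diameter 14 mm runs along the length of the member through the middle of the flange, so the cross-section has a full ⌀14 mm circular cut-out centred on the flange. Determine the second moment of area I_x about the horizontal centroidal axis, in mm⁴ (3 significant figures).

I_x ≈ 4.12 × 10⁷ mm⁴

Split into non-overlapping primitives; take the origin at the lower-left of the bounding box.
Flange: 210 × 24, A = 5 040 mm², y = 212 mm, Ī = 241 920 mm⁴.
Web: 20 × 200, A = 4 000 mm², y = 100 mm, Ī = 13 333 333 mm⁴.
Hole (subtracted): ⌀14, A = 153.94 mm², y = 212 mm, Ī = 1885.7 mm⁴.
Centroid: ȳ = ΣA·y / ΣA = 161.58 mm.
Transfer each piece to the horizontal centroidal axis using Ī + A·d² with d = y − 161.58:
  flange: d = 50.416 mm → contributes +13 052 473 mm⁴
  web: d = -61.584 mm → contributes +28 503 673 mm⁴
  hole: d = 50.416 mm → contributes −393 162 mm⁴
Total I = 41 162 984 mm⁴.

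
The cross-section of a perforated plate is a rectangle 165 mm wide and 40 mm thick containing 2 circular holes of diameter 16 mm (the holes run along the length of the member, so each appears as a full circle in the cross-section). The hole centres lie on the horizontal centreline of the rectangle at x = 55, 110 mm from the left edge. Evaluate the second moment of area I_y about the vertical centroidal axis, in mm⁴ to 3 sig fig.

Break the section into simple shapes (no overlaps), measuring from the bottom-left corner of the bounding box.
Plate: 165 × 40, A = 6 600 mm², x = 82.5 mm, Ī = 14 973 750 mm⁴.
Hole 1 (subtracted): ⌀16, A = 201.06 mm², x = 55 mm, Ī = 3 217 mm⁴.
Hole 2 (subtracted): ⌀16, A = 201.06 mm², x = 110 mm, Ī = 3 217 mm⁴.
By symmetry the centroid is at mid-width, x̄ = 82.5 mm.
Transfer each piece to the vertical centroidal axis using Ī + A·d² with d = x − 82.5:
  plate: d = 0 mm → contributes +14 973 750 mm⁴
  hole 1: d = -27.5 mm → contributes −155 270 mm⁴
  hole 2: d = 27.5 mm → contributes −155 270 mm⁴
Total I = 14 663 210 mm⁴.

I_y ≈ 1.47 × 10⁷ mm⁴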